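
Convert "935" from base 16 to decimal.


Input: "935" in base 16
Positional expansion:
  Digit '9' (value 9) x 16^2 = 2304
  Digit '3' (value 3) x 16^1 = 48
  Digit '5' (value 5) x 16^0 = 5
Sum = 2357

2357


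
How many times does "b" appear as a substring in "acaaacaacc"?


Searching for "b" in "acaaacaacc"
Scanning each position:
  Position 0: "a" => no
  Position 1: "c" => no
  Position 2: "a" => no
  Position 3: "a" => no
  Position 4: "a" => no
  Position 5: "c" => no
  Position 6: "a" => no
  Position 7: "a" => no
  Position 8: "c" => no
  Position 9: "c" => no
Total occurrences: 0

0


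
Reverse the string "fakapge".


Input: fakapge
Reading characters right to left:
  Position 6: 'e'
  Position 5: 'g'
  Position 4: 'p'
  Position 3: 'a'
  Position 2: 'k'
  Position 1: 'a'
  Position 0: 'f'
Reversed: egpakaf

egpakaf


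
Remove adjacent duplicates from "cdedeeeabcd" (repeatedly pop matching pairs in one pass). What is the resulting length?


Input: cdedeeeabcd
Stack-based adjacent duplicate removal:
  Read 'c': push. Stack: c
  Read 'd': push. Stack: cd
  Read 'e': push. Stack: cde
  Read 'd': push. Stack: cded
  Read 'e': push. Stack: cdede
  Read 'e': matches stack top 'e' => pop. Stack: cded
  Read 'e': push. Stack: cdede
  Read 'a': push. Stack: cdedea
  Read 'b': push. Stack: cdedeab
  Read 'c': push. Stack: cdedeabc
  Read 'd': push. Stack: cdedeabcd
Final stack: "cdedeabcd" (length 9)

9


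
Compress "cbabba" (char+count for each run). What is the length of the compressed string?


Input: cbabba
Runs:
  'c' x 1 => "c1"
  'b' x 1 => "b1"
  'a' x 1 => "a1"
  'b' x 2 => "b2"
  'a' x 1 => "a1"
Compressed: "c1b1a1b2a1"
Compressed length: 10

10


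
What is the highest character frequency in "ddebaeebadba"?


Input: ddebaeebadba
Character counts:
  'a': 3
  'b': 3
  'd': 3
  'e': 3
Maximum frequency: 3

3


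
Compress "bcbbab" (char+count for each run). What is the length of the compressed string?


Input: bcbbab
Runs:
  'b' x 1 => "b1"
  'c' x 1 => "c1"
  'b' x 2 => "b2"
  'a' x 1 => "a1"
  'b' x 1 => "b1"
Compressed: "b1c1b2a1b1"
Compressed length: 10

10


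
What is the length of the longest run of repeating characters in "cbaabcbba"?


Input: "cbaabcbba"
Scanning for longest run:
  Position 1 ('b'): new char, reset run to 1
  Position 2 ('a'): new char, reset run to 1
  Position 3 ('a'): continues run of 'a', length=2
  Position 4 ('b'): new char, reset run to 1
  Position 5 ('c'): new char, reset run to 1
  Position 6 ('b'): new char, reset run to 1
  Position 7 ('b'): continues run of 'b', length=2
  Position 8 ('a'): new char, reset run to 1
Longest run: 'a' with length 2

2


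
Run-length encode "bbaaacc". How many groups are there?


Input: bbaaacc
Scanning for consecutive runs:
  Group 1: 'b' x 2 (positions 0-1)
  Group 2: 'a' x 3 (positions 2-4)
  Group 3: 'c' x 2 (positions 5-6)
Total groups: 3

3


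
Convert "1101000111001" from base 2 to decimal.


Input: "1101000111001" in base 2
Positional expansion:
  Digit '1' (value 1) x 2^12 = 4096
  Digit '1' (value 1) x 2^11 = 2048
  Digit '0' (value 0) x 2^10 = 0
  Digit '1' (value 1) x 2^9 = 512
  Digit '0' (value 0) x 2^8 = 0
  Digit '0' (value 0) x 2^7 = 0
  Digit '0' (value 0) x 2^6 = 0
  Digit '1' (value 1) x 2^5 = 32
  Digit '1' (value 1) x 2^4 = 16
  Digit '1' (value 1) x 2^3 = 8
  Digit '0' (value 0) x 2^2 = 0
  Digit '0' (value 0) x 2^1 = 0
  Digit '1' (value 1) x 2^0 = 1
Sum = 6713

6713


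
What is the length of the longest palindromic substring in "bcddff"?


Input: "bcddff"
Checking substrings for palindromes:
  [2:4] "dd" (len 2) => palindrome
  [4:6] "ff" (len 2) => palindrome
Longest palindromic substring: "dd" with length 2

2


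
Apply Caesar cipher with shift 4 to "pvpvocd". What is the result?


Caesar cipher: shift "pvpvocd" by 4
  'p' (pos 15) + 4 = pos 19 = 't'
  'v' (pos 21) + 4 = pos 25 = 'z'
  'p' (pos 15) + 4 = pos 19 = 't'
  'v' (pos 21) + 4 = pos 25 = 'z'
  'o' (pos 14) + 4 = pos 18 = 's'
  'c' (pos 2) + 4 = pos 6 = 'g'
  'd' (pos 3) + 4 = pos 7 = 'h'
Result: tztzsgh

tztzsgh


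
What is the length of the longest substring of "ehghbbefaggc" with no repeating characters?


Input: "ehghbbefaggc"
Sliding window (track last position of each char):
  Position 0 ('e'): window [0,0] length 1 -- new best
  Position 1 ('h'): window [0,1] length 2 -- new best
  Position 2 ('g'): window [0,2] length 3 -- new best
  Position 3 ('h'): repeat (last at 1), move window start to 2
  Position 3 ('h'): window [2,3] length 2
  Position 4 ('b'): window [2,4] length 3
  Position 5 ('b'): repeat (last at 4), move window start to 5
  Position 5 ('b'): window [5,5] length 1
  Position 6 ('e'): window [5,6] length 2
  Position 7 ('f'): window [5,7] length 3
  Position 8 ('a'): window [5,8] length 4 -- new best
  Position 9 ('g'): window [5,9] length 5 -- new best
  Position 10 ('g'): repeat (last at 9), move window start to 10
  Position 10 ('g'): window [10,10] length 1
  Position 11 ('c'): window [10,11] length 2
Longest substring with no repeats: "befag" with length 5

5


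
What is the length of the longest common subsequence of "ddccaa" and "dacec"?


LCS of "ddccaa" and "dacec"
DP table:
           d    a    c    e    c
      0    0    0    0    0    0
  d   0    1    1    1    1    1
  d   0    1    1    1    1    1
  c   0    1    1    2    2    2
  c   0    1    1    2    2    3
  a   0    1    2    2    2    3
  a   0    1    2    2    2    3
LCS length = dp[6][5] = 3

3


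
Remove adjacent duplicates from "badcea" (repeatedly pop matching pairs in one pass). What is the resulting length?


Input: badcea
Stack-based adjacent duplicate removal:
  Read 'b': push. Stack: b
  Read 'a': push. Stack: ba
  Read 'd': push. Stack: bad
  Read 'c': push. Stack: badc
  Read 'e': push. Stack: badce
  Read 'a': push. Stack: badcea
Final stack: "badcea" (length 6)

6


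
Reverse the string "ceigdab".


Input: ceigdab
Reading characters right to left:
  Position 6: 'b'
  Position 5: 'a'
  Position 4: 'd'
  Position 3: 'g'
  Position 2: 'i'
  Position 1: 'e'
  Position 0: 'c'
Reversed: badgiec

badgiec


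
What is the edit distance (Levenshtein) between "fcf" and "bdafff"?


Computing edit distance: "fcf" -> "bdafff"
DP table:
           b    d    a    f    f    f
      0    1    2    3    4    5    6
  f   1    1    2    3    3    4    5
  c   2    2    2    3    4    4    5
  f   3    3    3    3    3    4    4
Edit distance = dp[3][6] = 4

4


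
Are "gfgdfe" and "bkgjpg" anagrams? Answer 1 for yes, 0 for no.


Strings: "gfgdfe", "bkgjpg"
Sorted first:  deffgg
Sorted second: bggjkp
Differ at position 0: 'd' vs 'b' => not anagrams

0


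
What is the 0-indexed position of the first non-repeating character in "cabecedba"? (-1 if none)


Input: cabecedba
Character frequencies:
  'a': 2
  'b': 2
  'c': 2
  'd': 1
  'e': 2
Scanning left to right for freq == 1:
  Position 0 ('c'): freq=2, skip
  Position 1 ('a'): freq=2, skip
  Position 2 ('b'): freq=2, skip
  Position 3 ('e'): freq=2, skip
  Position 4 ('c'): freq=2, skip
  Position 5 ('e'): freq=2, skip
  Position 6 ('d'): unique! => answer = 6

6


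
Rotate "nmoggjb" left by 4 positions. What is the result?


Input: "nmoggjb", rotate left by 4
First 4 characters: "nmog"
Remaining characters: "gjb"
Concatenate remaining + first: "gjb" + "nmog" = "gjbnmog"

gjbnmog


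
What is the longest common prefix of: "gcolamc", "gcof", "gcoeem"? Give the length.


Words: gcolamc, gcof, gcoeem
  Position 0: all 'g' => match
  Position 1: all 'c' => match
  Position 2: all 'o' => match
  Position 3: ('l', 'f', 'e') => mismatch, stop
LCP = "gco" (length 3)

3


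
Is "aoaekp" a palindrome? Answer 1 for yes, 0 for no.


Input: aoaekp
Reversed: pkeaoa
  Compare pos 0 ('a') with pos 5 ('p'): MISMATCH
  Compare pos 1 ('o') with pos 4 ('k'): MISMATCH
  Compare pos 2 ('a') with pos 3 ('e'): MISMATCH
Result: not a palindrome

0


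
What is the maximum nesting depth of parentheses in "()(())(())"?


Input: "()(())(())"
Tracking depth:
  Position 0 '(': depth becomes 1
  Position 1 ')': depth becomes 0
  Position 2 '(': depth becomes 1
  Position 3 '(': depth becomes 2
  Position 4 ')': depth becomes 1
  Position 5 ')': depth becomes 0
  Position 6 '(': depth becomes 1
  Position 7 '(': depth becomes 2
  Position 8 ')': depth becomes 1
  Position 9 ')': depth becomes 0
Maximum depth reached: 2

2


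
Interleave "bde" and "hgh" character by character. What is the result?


Interleaving "bde" and "hgh":
  Position 0: 'b' from first, 'h' from second => "bh"
  Position 1: 'd' from first, 'g' from second => "dg"
  Position 2: 'e' from first, 'h' from second => "eh"
Result: bhdgeh

bhdgeh


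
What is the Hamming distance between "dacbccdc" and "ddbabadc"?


Comparing "dacbccdc" and "ddbabadc" position by position:
  Position 0: 'd' vs 'd' => same
  Position 1: 'a' vs 'd' => differ
  Position 2: 'c' vs 'b' => differ
  Position 3: 'b' vs 'a' => differ
  Position 4: 'c' vs 'b' => differ
  Position 5: 'c' vs 'a' => differ
  Position 6: 'd' vs 'd' => same
  Position 7: 'c' vs 'c' => same
Total differences (Hamming distance): 5

5


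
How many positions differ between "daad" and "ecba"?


Comparing "daad" and "ecba" position by position:
  Position 0: 'd' vs 'e' => DIFFER
  Position 1: 'a' vs 'c' => DIFFER
  Position 2: 'a' vs 'b' => DIFFER
  Position 3: 'd' vs 'a' => DIFFER
Positions that differ: 4

4


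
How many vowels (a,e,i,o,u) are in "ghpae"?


Input: ghpae
Checking each character:
  'g' at position 0: consonant
  'h' at position 1: consonant
  'p' at position 2: consonant
  'a' at position 3: vowel (running total: 1)
  'e' at position 4: vowel (running total: 2)
Total vowels: 2

2


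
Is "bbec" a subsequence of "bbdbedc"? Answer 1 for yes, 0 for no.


Check if "bbec" is a subsequence of "bbdbedc"
Greedy scan:
  Position 0 ('b'): matches sub[0] = 'b'
  Position 1 ('b'): matches sub[1] = 'b'
  Position 2 ('d'): no match needed
  Position 3 ('b'): no match needed
  Position 4 ('e'): matches sub[2] = 'e'
  Position 5 ('d'): no match needed
  Position 6 ('c'): matches sub[3] = 'c'
All 4 characters matched => is a subsequence

1


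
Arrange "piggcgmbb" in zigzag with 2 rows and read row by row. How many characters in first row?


Zigzag "piggcgmbb" into 2 rows:
Placing characters:
  'p' => row 0
  'i' => row 1
  'g' => row 0
  'g' => row 1
  'c' => row 0
  'g' => row 1
  'm' => row 0
  'b' => row 1
  'b' => row 0
Rows:
  Row 0: "pgcmb"
  Row 1: "iggb"
First row length: 5

5


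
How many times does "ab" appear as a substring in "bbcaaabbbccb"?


Searching for "ab" in "bbcaaabbbccb"
Scanning each position:
  Position 0: "bb" => no
  Position 1: "bc" => no
  Position 2: "ca" => no
  Position 3: "aa" => no
  Position 4: "aa" => no
  Position 5: "ab" => MATCH
  Position 6: "bb" => no
  Position 7: "bb" => no
  Position 8: "bc" => no
  Position 9: "cc" => no
  Position 10: "cb" => no
Total occurrences: 1

1


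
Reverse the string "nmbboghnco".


Input: nmbboghnco
Reading characters right to left:
  Position 9: 'o'
  Position 8: 'c'
  Position 7: 'n'
  Position 6: 'h'
  Position 5: 'g'
  Position 4: 'o'
  Position 3: 'b'
  Position 2: 'b'
  Position 1: 'm'
  Position 0: 'n'
Reversed: ocnhgobbmn

ocnhgobbmn


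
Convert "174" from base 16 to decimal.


Input: "174" in base 16
Positional expansion:
  Digit '1' (value 1) x 16^2 = 256
  Digit '7' (value 7) x 16^1 = 112
  Digit '4' (value 4) x 16^0 = 4
Sum = 372

372


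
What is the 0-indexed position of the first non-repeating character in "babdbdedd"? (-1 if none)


Input: babdbdedd
Character frequencies:
  'a': 1
  'b': 3
  'd': 4
  'e': 1
Scanning left to right for freq == 1:
  Position 0 ('b'): freq=3, skip
  Position 1 ('a'): unique! => answer = 1

1


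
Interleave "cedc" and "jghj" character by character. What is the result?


Interleaving "cedc" and "jghj":
  Position 0: 'c' from first, 'j' from second => "cj"
  Position 1: 'e' from first, 'g' from second => "eg"
  Position 2: 'd' from first, 'h' from second => "dh"
  Position 3: 'c' from first, 'j' from second => "cj"
Result: cjegdhcj

cjegdhcj


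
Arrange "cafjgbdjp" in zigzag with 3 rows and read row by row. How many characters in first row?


Zigzag "cafjgbdjp" into 3 rows:
Placing characters:
  'c' => row 0
  'a' => row 1
  'f' => row 2
  'j' => row 1
  'g' => row 0
  'b' => row 1
  'd' => row 2
  'j' => row 1
  'p' => row 0
Rows:
  Row 0: "cgp"
  Row 1: "ajbj"
  Row 2: "fd"
First row length: 3

3


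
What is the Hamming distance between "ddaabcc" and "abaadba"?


Comparing "ddaabcc" and "abaadba" position by position:
  Position 0: 'd' vs 'a' => differ
  Position 1: 'd' vs 'b' => differ
  Position 2: 'a' vs 'a' => same
  Position 3: 'a' vs 'a' => same
  Position 4: 'b' vs 'd' => differ
  Position 5: 'c' vs 'b' => differ
  Position 6: 'c' vs 'a' => differ
Total differences (Hamming distance): 5

5


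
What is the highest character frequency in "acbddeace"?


Input: acbddeace
Character counts:
  'a': 2
  'b': 1
  'c': 2
  'd': 2
  'e': 2
Maximum frequency: 2

2


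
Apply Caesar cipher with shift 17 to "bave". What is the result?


Caesar cipher: shift "bave" by 17
  'b' (pos 1) + 17 = pos 18 = 's'
  'a' (pos 0) + 17 = pos 17 = 'r'
  'v' (pos 21) + 17 = pos 12 = 'm'
  'e' (pos 4) + 17 = pos 21 = 'v'
Result: srmv

srmv


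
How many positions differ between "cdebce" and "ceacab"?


Comparing "cdebce" and "ceacab" position by position:
  Position 0: 'c' vs 'c' => same
  Position 1: 'd' vs 'e' => DIFFER
  Position 2: 'e' vs 'a' => DIFFER
  Position 3: 'b' vs 'c' => DIFFER
  Position 4: 'c' vs 'a' => DIFFER
  Position 5: 'e' vs 'b' => DIFFER
Positions that differ: 5

5


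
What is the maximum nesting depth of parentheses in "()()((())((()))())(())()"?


Input: "()()((())((()))())(())()"
Tracking depth:
  Position 0 '(': depth becomes 1
  Position 1 ')': depth becomes 0
  Position 2 '(': depth becomes 1
  Position 3 ')': depth becomes 0
  Position 4 '(': depth becomes 1
  Position 5 '(': depth becomes 2
  Position 6 '(': depth becomes 3
  Position 7 ')': depth becomes 2
  Position 8 ')': depth becomes 1
  Position 9 '(': depth becomes 2
  Position 10 '(': depth becomes 3
  Position 11 '(': depth becomes 4
  Position 12 ')': depth becomes 3
  Position 13 ')': depth becomes 2
  Position 14 ')': depth becomes 1
  Position 15 '(': depth becomes 2
  Position 16 ')': depth becomes 1
  Position 17 ')': depth becomes 0
  Position 18 '(': depth becomes 1
  Position 19 '(': depth becomes 2
  Position 20 ')': depth becomes 1
  Position 21 ')': depth becomes 0
  Position 22 '(': depth becomes 1
  Position 23 ')': depth becomes 0
Maximum depth reached: 4

4


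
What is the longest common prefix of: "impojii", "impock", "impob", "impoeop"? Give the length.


Words: impojii, impock, impob, impoeop
  Position 0: all 'i' => match
  Position 1: all 'm' => match
  Position 2: all 'p' => match
  Position 3: all 'o' => match
  Position 4: ('j', 'c', 'b', 'e') => mismatch, stop
LCP = "impo" (length 4)

4


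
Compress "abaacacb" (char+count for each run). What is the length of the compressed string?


Input: abaacacb
Runs:
  'a' x 1 => "a1"
  'b' x 1 => "b1"
  'a' x 2 => "a2"
  'c' x 1 => "c1"
  'a' x 1 => "a1"
  'c' x 1 => "c1"
  'b' x 1 => "b1"
Compressed: "a1b1a2c1a1c1b1"
Compressed length: 14

14


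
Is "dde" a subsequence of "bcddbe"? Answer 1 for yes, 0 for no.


Check if "dde" is a subsequence of "bcddbe"
Greedy scan:
  Position 0 ('b'): no match needed
  Position 1 ('c'): no match needed
  Position 2 ('d'): matches sub[0] = 'd'
  Position 3 ('d'): matches sub[1] = 'd'
  Position 4 ('b'): no match needed
  Position 5 ('e'): matches sub[2] = 'e'
All 3 characters matched => is a subsequence

1


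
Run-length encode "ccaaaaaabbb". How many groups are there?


Input: ccaaaaaabbb
Scanning for consecutive runs:
  Group 1: 'c' x 2 (positions 0-1)
  Group 2: 'a' x 6 (positions 2-7)
  Group 3: 'b' x 3 (positions 8-10)
Total groups: 3

3


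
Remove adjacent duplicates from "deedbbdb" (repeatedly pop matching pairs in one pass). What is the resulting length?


Input: deedbbdb
Stack-based adjacent duplicate removal:
  Read 'd': push. Stack: d
  Read 'e': push. Stack: de
  Read 'e': matches stack top 'e' => pop. Stack: d
  Read 'd': matches stack top 'd' => pop. Stack: (empty)
  Read 'b': push. Stack: b
  Read 'b': matches stack top 'b' => pop. Stack: (empty)
  Read 'd': push. Stack: d
  Read 'b': push. Stack: db
Final stack: "db" (length 2)

2


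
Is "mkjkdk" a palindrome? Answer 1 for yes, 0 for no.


Input: mkjkdk
Reversed: kdkjkm
  Compare pos 0 ('m') with pos 5 ('k'): MISMATCH
  Compare pos 1 ('k') with pos 4 ('d'): MISMATCH
  Compare pos 2 ('j') with pos 3 ('k'): MISMATCH
Result: not a palindrome

0


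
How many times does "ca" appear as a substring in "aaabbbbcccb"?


Searching for "ca" in "aaabbbbcccb"
Scanning each position:
  Position 0: "aa" => no
  Position 1: "aa" => no
  Position 2: "ab" => no
  Position 3: "bb" => no
  Position 4: "bb" => no
  Position 5: "bb" => no
  Position 6: "bc" => no
  Position 7: "cc" => no
  Position 8: "cc" => no
  Position 9: "cb" => no
Total occurrences: 0

0


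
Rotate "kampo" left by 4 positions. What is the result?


Input: "kampo", rotate left by 4
First 4 characters: "kamp"
Remaining characters: "o"
Concatenate remaining + first: "o" + "kamp" = "okamp"

okamp


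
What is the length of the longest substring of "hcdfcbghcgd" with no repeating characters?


Input: "hcdfcbghcgd"
Sliding window (track last position of each char):
  Position 0 ('h'): window [0,0] length 1 -- new best
  Position 1 ('c'): window [0,1] length 2 -- new best
  Position 2 ('d'): window [0,2] length 3 -- new best
  Position 3 ('f'): window [0,3] length 4 -- new best
  Position 4 ('c'): repeat (last at 1), move window start to 2
  Position 4 ('c'): window [2,4] length 3
  Position 5 ('b'): window [2,5] length 4
  Position 6 ('g'): window [2,6] length 5 -- new best
  Position 7 ('h'): window [2,7] length 6 -- new best
  Position 8 ('c'): repeat (last at 4), move window start to 5
  Position 8 ('c'): window [5,8] length 4
  Position 9 ('g'): repeat (last at 6), move window start to 7
  Position 9 ('g'): window [7,9] length 3
  Position 10 ('d'): window [7,10] length 4
Longest substring with no repeats: "dfcbgh" with length 6

6


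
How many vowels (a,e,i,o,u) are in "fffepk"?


Input: fffepk
Checking each character:
  'f' at position 0: consonant
  'f' at position 1: consonant
  'f' at position 2: consonant
  'e' at position 3: vowel (running total: 1)
  'p' at position 4: consonant
  'k' at position 5: consonant
Total vowels: 1

1


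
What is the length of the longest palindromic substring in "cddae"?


Input: "cddae"
Checking substrings for palindromes:
  [1:3] "dd" (len 2) => palindrome
Longest palindromic substring: "dd" with length 2

2


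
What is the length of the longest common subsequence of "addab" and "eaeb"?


LCS of "addab" and "eaeb"
DP table:
           e    a    e    b
      0    0    0    0    0
  a   0    0    1    1    1
  d   0    0    1    1    1
  d   0    0    1    1    1
  a   0    0    1    1    1
  b   0    0    1    1    2
LCS length = dp[5][4] = 2

2


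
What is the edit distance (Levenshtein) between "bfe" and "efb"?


Computing edit distance: "bfe" -> "efb"
DP table:
           e    f    b
      0    1    2    3
  b   1    1    2    2
  f   2    2    1    2
  e   3    2    2    2
Edit distance = dp[3][3] = 2

2


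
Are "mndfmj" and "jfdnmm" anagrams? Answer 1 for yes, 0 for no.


Strings: "mndfmj", "jfdnmm"
Sorted first:  dfjmmn
Sorted second: dfjmmn
Sorted forms match => anagrams

1


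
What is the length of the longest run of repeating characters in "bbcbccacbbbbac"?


Input: "bbcbccacbbbbac"
Scanning for longest run:
  Position 1 ('b'): continues run of 'b', length=2
  Position 2 ('c'): new char, reset run to 1
  Position 3 ('b'): new char, reset run to 1
  Position 4 ('c'): new char, reset run to 1
  Position 5 ('c'): continues run of 'c', length=2
  Position 6 ('a'): new char, reset run to 1
  Position 7 ('c'): new char, reset run to 1
  Position 8 ('b'): new char, reset run to 1
  Position 9 ('b'): continues run of 'b', length=2
  Position 10 ('b'): continues run of 'b', length=3
  Position 11 ('b'): continues run of 'b', length=4
  Position 12 ('a'): new char, reset run to 1
  Position 13 ('c'): new char, reset run to 1
Longest run: 'b' with length 4

4


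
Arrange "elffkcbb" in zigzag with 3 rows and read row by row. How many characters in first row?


Zigzag "elffkcbb" into 3 rows:
Placing characters:
  'e' => row 0
  'l' => row 1
  'f' => row 2
  'f' => row 1
  'k' => row 0
  'c' => row 1
  'b' => row 2
  'b' => row 1
Rows:
  Row 0: "ek"
  Row 1: "lfcb"
  Row 2: "fb"
First row length: 2

2


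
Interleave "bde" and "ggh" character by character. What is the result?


Interleaving "bde" and "ggh":
  Position 0: 'b' from first, 'g' from second => "bg"
  Position 1: 'd' from first, 'g' from second => "dg"
  Position 2: 'e' from first, 'h' from second => "eh"
Result: bgdgeh

bgdgeh


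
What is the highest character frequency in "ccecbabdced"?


Input: ccecbabdced
Character counts:
  'a': 1
  'b': 2
  'c': 4
  'd': 2
  'e': 2
Maximum frequency: 4

4


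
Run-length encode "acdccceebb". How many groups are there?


Input: acdccceebb
Scanning for consecutive runs:
  Group 1: 'a' x 1 (positions 0-0)
  Group 2: 'c' x 1 (positions 1-1)
  Group 3: 'd' x 1 (positions 2-2)
  Group 4: 'c' x 3 (positions 3-5)
  Group 5: 'e' x 2 (positions 6-7)
  Group 6: 'b' x 2 (positions 8-9)
Total groups: 6

6


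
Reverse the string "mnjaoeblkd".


Input: mnjaoeblkd
Reading characters right to left:
  Position 9: 'd'
  Position 8: 'k'
  Position 7: 'l'
  Position 6: 'b'
  Position 5: 'e'
  Position 4: 'o'
  Position 3: 'a'
  Position 2: 'j'
  Position 1: 'n'
  Position 0: 'm'
Reversed: dklbeoajnm

dklbeoajnm


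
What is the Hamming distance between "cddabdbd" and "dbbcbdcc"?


Comparing "cddabdbd" and "dbbcbdcc" position by position:
  Position 0: 'c' vs 'd' => differ
  Position 1: 'd' vs 'b' => differ
  Position 2: 'd' vs 'b' => differ
  Position 3: 'a' vs 'c' => differ
  Position 4: 'b' vs 'b' => same
  Position 5: 'd' vs 'd' => same
  Position 6: 'b' vs 'c' => differ
  Position 7: 'd' vs 'c' => differ
Total differences (Hamming distance): 6

6


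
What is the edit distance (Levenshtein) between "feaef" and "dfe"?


Computing edit distance: "feaef" -> "dfe"
DP table:
           d    f    e
      0    1    2    3
  f   1    1    1    2
  e   2    2    2    1
  a   3    3    3    2
  e   4    4    4    3
  f   5    5    4    4
Edit distance = dp[5][3] = 4

4


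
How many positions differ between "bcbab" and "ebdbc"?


Comparing "bcbab" and "ebdbc" position by position:
  Position 0: 'b' vs 'e' => DIFFER
  Position 1: 'c' vs 'b' => DIFFER
  Position 2: 'b' vs 'd' => DIFFER
  Position 3: 'a' vs 'b' => DIFFER
  Position 4: 'b' vs 'c' => DIFFER
Positions that differ: 5

5


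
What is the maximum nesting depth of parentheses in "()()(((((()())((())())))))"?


Input: "()()(((((()())((())())))))"
Tracking depth:
  Position 0 '(': depth becomes 1
  Position 1 ')': depth becomes 0
  Position 2 '(': depth becomes 1
  Position 3 ')': depth becomes 0
  Position 4 '(': depth becomes 1
  Position 5 '(': depth becomes 2
  Position 6 '(': depth becomes 3
  Position 7 '(': depth becomes 4
  Position 8 '(': depth becomes 5
  Position 9 '(': depth becomes 6
  Position 10 ')': depth becomes 5
  Position 11 '(': depth becomes 6
  Position 12 ')': depth becomes 5
  Position 13 ')': depth becomes 4
  Position 14 '(': depth becomes 5
  Position 15 '(': depth becomes 6
  Position 16 '(': depth becomes 7
  Position 17 ')': depth becomes 6
  Position 18 ')': depth becomes 5
  Position 19 '(': depth becomes 6
  Position 20 ')': depth becomes 5
  Position 21 ')': depth becomes 4
  Position 22 ')': depth becomes 3
  Position 23 ')': depth becomes 2
  Position 24 ')': depth becomes 1
  Position 25 ')': depth becomes 0
Maximum depth reached: 7

7


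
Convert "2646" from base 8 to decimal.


Input: "2646" in base 8
Positional expansion:
  Digit '2' (value 2) x 8^3 = 1024
  Digit '6' (value 6) x 8^2 = 384
  Digit '4' (value 4) x 8^1 = 32
  Digit '6' (value 6) x 8^0 = 6
Sum = 1446

1446


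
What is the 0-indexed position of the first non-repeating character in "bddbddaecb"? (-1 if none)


Input: bddbddaecb
Character frequencies:
  'a': 1
  'b': 3
  'c': 1
  'd': 4
  'e': 1
Scanning left to right for freq == 1:
  Position 0 ('b'): freq=3, skip
  Position 1 ('d'): freq=4, skip
  Position 2 ('d'): freq=4, skip
  Position 3 ('b'): freq=3, skip
  Position 4 ('d'): freq=4, skip
  Position 5 ('d'): freq=4, skip
  Position 6 ('a'): unique! => answer = 6

6


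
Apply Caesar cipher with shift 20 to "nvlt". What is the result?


Caesar cipher: shift "nvlt" by 20
  'n' (pos 13) + 20 = pos 7 = 'h'
  'v' (pos 21) + 20 = pos 15 = 'p'
  'l' (pos 11) + 20 = pos 5 = 'f'
  't' (pos 19) + 20 = pos 13 = 'n'
Result: hpfn

hpfn


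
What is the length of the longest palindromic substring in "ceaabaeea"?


Input: "ceaabaeea"
Checking substrings for palindromes:
  [5:9] "aeea" (len 4) => palindrome
  [3:6] "aba" (len 3) => palindrome
  [2:4] "aa" (len 2) => palindrome
  [6:8] "ee" (len 2) => palindrome
Longest palindromic substring: "aeea" with length 4

4


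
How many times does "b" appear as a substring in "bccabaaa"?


Searching for "b" in "bccabaaa"
Scanning each position:
  Position 0: "b" => MATCH
  Position 1: "c" => no
  Position 2: "c" => no
  Position 3: "a" => no
  Position 4: "b" => MATCH
  Position 5: "a" => no
  Position 6: "a" => no
  Position 7: "a" => no
Total occurrences: 2

2


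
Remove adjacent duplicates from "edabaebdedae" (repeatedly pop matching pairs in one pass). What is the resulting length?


Input: edabaebdedae
Stack-based adjacent duplicate removal:
  Read 'e': push. Stack: e
  Read 'd': push. Stack: ed
  Read 'a': push. Stack: eda
  Read 'b': push. Stack: edab
  Read 'a': push. Stack: edaba
  Read 'e': push. Stack: edabae
  Read 'b': push. Stack: edabaeb
  Read 'd': push. Stack: edabaebd
  Read 'e': push. Stack: edabaebde
  Read 'd': push. Stack: edabaebded
  Read 'a': push. Stack: edabaebdeda
  Read 'e': push. Stack: edabaebdedae
Final stack: "edabaebdedae" (length 12)

12


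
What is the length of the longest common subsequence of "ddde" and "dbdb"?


LCS of "ddde" and "dbdb"
DP table:
           d    b    d    b
      0    0    0    0    0
  d   0    1    1    1    1
  d   0    1    1    2    2
  d   0    1    1    2    2
  e   0    1    1    2    2
LCS length = dp[4][4] = 2

2


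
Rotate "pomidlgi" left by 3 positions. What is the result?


Input: "pomidlgi", rotate left by 3
First 3 characters: "pom"
Remaining characters: "idlgi"
Concatenate remaining + first: "idlgi" + "pom" = "idlgipom"

idlgipom


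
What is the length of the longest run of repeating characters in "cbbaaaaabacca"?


Input: "cbbaaaaabacca"
Scanning for longest run:
  Position 1 ('b'): new char, reset run to 1
  Position 2 ('b'): continues run of 'b', length=2
  Position 3 ('a'): new char, reset run to 1
  Position 4 ('a'): continues run of 'a', length=2
  Position 5 ('a'): continues run of 'a', length=3
  Position 6 ('a'): continues run of 'a', length=4
  Position 7 ('a'): continues run of 'a', length=5
  Position 8 ('b'): new char, reset run to 1
  Position 9 ('a'): new char, reset run to 1
  Position 10 ('c'): new char, reset run to 1
  Position 11 ('c'): continues run of 'c', length=2
  Position 12 ('a'): new char, reset run to 1
Longest run: 'a' with length 5

5


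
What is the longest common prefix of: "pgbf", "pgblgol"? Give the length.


Words: pgbf, pgblgol
  Position 0: all 'p' => match
  Position 1: all 'g' => match
  Position 2: all 'b' => match
  Position 3: ('f', 'l') => mismatch, stop
LCP = "pgb" (length 3)

3


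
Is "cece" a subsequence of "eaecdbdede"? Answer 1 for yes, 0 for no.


Check if "cece" is a subsequence of "eaecdbdede"
Greedy scan:
  Position 0 ('e'): no match needed
  Position 1 ('a'): no match needed
  Position 2 ('e'): no match needed
  Position 3 ('c'): matches sub[0] = 'c'
  Position 4 ('d'): no match needed
  Position 5 ('b'): no match needed
  Position 6 ('d'): no match needed
  Position 7 ('e'): matches sub[1] = 'e'
  Position 8 ('d'): no match needed
  Position 9 ('e'): no match needed
Only matched 2/4 characters => not a subsequence

0


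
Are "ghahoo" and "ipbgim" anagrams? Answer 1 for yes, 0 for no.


Strings: "ghahoo", "ipbgim"
Sorted first:  aghhoo
Sorted second: bgiimp
Differ at position 0: 'a' vs 'b' => not anagrams

0


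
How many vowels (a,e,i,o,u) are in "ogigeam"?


Input: ogigeam
Checking each character:
  'o' at position 0: vowel (running total: 1)
  'g' at position 1: consonant
  'i' at position 2: vowel (running total: 2)
  'g' at position 3: consonant
  'e' at position 4: vowel (running total: 3)
  'a' at position 5: vowel (running total: 4)
  'm' at position 6: consonant
Total vowels: 4

4


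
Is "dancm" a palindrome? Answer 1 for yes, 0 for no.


Input: dancm
Reversed: mcnad
  Compare pos 0 ('d') with pos 4 ('m'): MISMATCH
  Compare pos 1 ('a') with pos 3 ('c'): MISMATCH
Result: not a palindrome

0


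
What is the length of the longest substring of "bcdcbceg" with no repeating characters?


Input: "bcdcbceg"
Sliding window (track last position of each char):
  Position 0 ('b'): window [0,0] length 1 -- new best
  Position 1 ('c'): window [0,1] length 2 -- new best
  Position 2 ('d'): window [0,2] length 3 -- new best
  Position 3 ('c'): repeat (last at 1), move window start to 2
  Position 3 ('c'): window [2,3] length 2
  Position 4 ('b'): window [2,4] length 3
  Position 5 ('c'): repeat (last at 3), move window start to 4
  Position 5 ('c'): window [4,5] length 2
  Position 6 ('e'): window [4,6] length 3
  Position 7 ('g'): window [4,7] length 4 -- new best
Longest substring with no repeats: "bceg" with length 4

4


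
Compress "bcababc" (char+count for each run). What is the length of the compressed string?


Input: bcababc
Runs:
  'b' x 1 => "b1"
  'c' x 1 => "c1"
  'a' x 1 => "a1"
  'b' x 1 => "b1"
  'a' x 1 => "a1"
  'b' x 1 => "b1"
  'c' x 1 => "c1"
Compressed: "b1c1a1b1a1b1c1"
Compressed length: 14

14


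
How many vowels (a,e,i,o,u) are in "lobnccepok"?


Input: lobnccepok
Checking each character:
  'l' at position 0: consonant
  'o' at position 1: vowel (running total: 1)
  'b' at position 2: consonant
  'n' at position 3: consonant
  'c' at position 4: consonant
  'c' at position 5: consonant
  'e' at position 6: vowel (running total: 2)
  'p' at position 7: consonant
  'o' at position 8: vowel (running total: 3)
  'k' at position 9: consonant
Total vowels: 3

3


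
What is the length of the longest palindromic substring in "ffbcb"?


Input: "ffbcb"
Checking substrings for palindromes:
  [2:5] "bcb" (len 3) => palindrome
  [0:2] "ff" (len 2) => palindrome
Longest palindromic substring: "bcb" with length 3

3


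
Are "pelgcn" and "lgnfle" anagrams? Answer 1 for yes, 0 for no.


Strings: "pelgcn", "lgnfle"
Sorted first:  ceglnp
Sorted second: efglln
Differ at position 0: 'c' vs 'e' => not anagrams

0


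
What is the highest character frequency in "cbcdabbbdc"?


Input: cbcdabbbdc
Character counts:
  'a': 1
  'b': 4
  'c': 3
  'd': 2
Maximum frequency: 4

4


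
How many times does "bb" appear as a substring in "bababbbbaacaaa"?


Searching for "bb" in "bababbbbaacaaa"
Scanning each position:
  Position 0: "ba" => no
  Position 1: "ab" => no
  Position 2: "ba" => no
  Position 3: "ab" => no
  Position 4: "bb" => MATCH
  Position 5: "bb" => MATCH
  Position 6: "bb" => MATCH
  Position 7: "ba" => no
  Position 8: "aa" => no
  Position 9: "ac" => no
  Position 10: "ca" => no
  Position 11: "aa" => no
  Position 12: "aa" => no
Total occurrences: 3

3


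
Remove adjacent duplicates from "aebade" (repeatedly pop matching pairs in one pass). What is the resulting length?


Input: aebade
Stack-based adjacent duplicate removal:
  Read 'a': push. Stack: a
  Read 'e': push. Stack: ae
  Read 'b': push. Stack: aeb
  Read 'a': push. Stack: aeba
  Read 'd': push. Stack: aebad
  Read 'e': push. Stack: aebade
Final stack: "aebade" (length 6)

6


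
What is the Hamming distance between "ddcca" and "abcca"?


Comparing "ddcca" and "abcca" position by position:
  Position 0: 'd' vs 'a' => differ
  Position 1: 'd' vs 'b' => differ
  Position 2: 'c' vs 'c' => same
  Position 3: 'c' vs 'c' => same
  Position 4: 'a' vs 'a' => same
Total differences (Hamming distance): 2

2


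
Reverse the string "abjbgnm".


Input: abjbgnm
Reading characters right to left:
  Position 6: 'm'
  Position 5: 'n'
  Position 4: 'g'
  Position 3: 'b'
  Position 2: 'j'
  Position 1: 'b'
  Position 0: 'a'
Reversed: mngbjba

mngbjba


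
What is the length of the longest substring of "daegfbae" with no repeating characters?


Input: "daegfbae"
Sliding window (track last position of each char):
  Position 0 ('d'): window [0,0] length 1 -- new best
  Position 1 ('a'): window [0,1] length 2 -- new best
  Position 2 ('e'): window [0,2] length 3 -- new best
  Position 3 ('g'): window [0,3] length 4 -- new best
  Position 4 ('f'): window [0,4] length 5 -- new best
  Position 5 ('b'): window [0,5] length 6 -- new best
  Position 6 ('a'): repeat (last at 1), move window start to 2
  Position 6 ('a'): window [2,6] length 5
  Position 7 ('e'): repeat (last at 2), move window start to 3
  Position 7 ('e'): window [3,7] length 5
Longest substring with no repeats: "daegfb" with length 6

6


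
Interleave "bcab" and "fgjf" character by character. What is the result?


Interleaving "bcab" and "fgjf":
  Position 0: 'b' from first, 'f' from second => "bf"
  Position 1: 'c' from first, 'g' from second => "cg"
  Position 2: 'a' from first, 'j' from second => "aj"
  Position 3: 'b' from first, 'f' from second => "bf"
Result: bfcgajbf

bfcgajbf


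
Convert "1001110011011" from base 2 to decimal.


Input: "1001110011011" in base 2
Positional expansion:
  Digit '1' (value 1) x 2^12 = 4096
  Digit '0' (value 0) x 2^11 = 0
  Digit '0' (value 0) x 2^10 = 0
  Digit '1' (value 1) x 2^9 = 512
  Digit '1' (value 1) x 2^8 = 256
  Digit '1' (value 1) x 2^7 = 128
  Digit '0' (value 0) x 2^6 = 0
  Digit '0' (value 0) x 2^5 = 0
  Digit '1' (value 1) x 2^4 = 16
  Digit '1' (value 1) x 2^3 = 8
  Digit '0' (value 0) x 2^2 = 0
  Digit '1' (value 1) x 2^1 = 2
  Digit '1' (value 1) x 2^0 = 1
Sum = 5019

5019


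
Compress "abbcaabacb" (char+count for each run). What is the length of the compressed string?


Input: abbcaabacb
Runs:
  'a' x 1 => "a1"
  'b' x 2 => "b2"
  'c' x 1 => "c1"
  'a' x 2 => "a2"
  'b' x 1 => "b1"
  'a' x 1 => "a1"
  'c' x 1 => "c1"
  'b' x 1 => "b1"
Compressed: "a1b2c1a2b1a1c1b1"
Compressed length: 16

16


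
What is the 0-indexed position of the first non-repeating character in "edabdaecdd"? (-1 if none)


Input: edabdaecdd
Character frequencies:
  'a': 2
  'b': 1
  'c': 1
  'd': 4
  'e': 2
Scanning left to right for freq == 1:
  Position 0 ('e'): freq=2, skip
  Position 1 ('d'): freq=4, skip
  Position 2 ('a'): freq=2, skip
  Position 3 ('b'): unique! => answer = 3

3


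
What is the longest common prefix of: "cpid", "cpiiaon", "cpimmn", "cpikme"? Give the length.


Words: cpid, cpiiaon, cpimmn, cpikme
  Position 0: all 'c' => match
  Position 1: all 'p' => match
  Position 2: all 'i' => match
  Position 3: ('d', 'i', 'm', 'k') => mismatch, stop
LCP = "cpi" (length 3)

3


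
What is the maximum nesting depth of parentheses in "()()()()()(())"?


Input: "()()()()()(())"
Tracking depth:
  Position 0 '(': depth becomes 1
  Position 1 ')': depth becomes 0
  Position 2 '(': depth becomes 1
  Position 3 ')': depth becomes 0
  Position 4 '(': depth becomes 1
  Position 5 ')': depth becomes 0
  Position 6 '(': depth becomes 1
  Position 7 ')': depth becomes 0
  Position 8 '(': depth becomes 1
  Position 9 ')': depth becomes 0
  Position 10 '(': depth becomes 1
  Position 11 '(': depth becomes 2
  Position 12 ')': depth becomes 1
  Position 13 ')': depth becomes 0
Maximum depth reached: 2

2


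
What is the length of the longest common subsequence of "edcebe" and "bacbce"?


LCS of "edcebe" and "bacbce"
DP table:
           b    a    c    b    c    e
      0    0    0    0    0    0    0
  e   0    0    0    0    0    0    1
  d   0    0    0    0    0    0    1
  c   0    0    0    1    1    1    1
  e   0    0    0    1    1    1    2
  b   0    1    1    1    2    2    2
  e   0    1    1    1    2    2    3
LCS length = dp[6][6] = 3

3


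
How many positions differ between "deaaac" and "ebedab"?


Comparing "deaaac" and "ebedab" position by position:
  Position 0: 'd' vs 'e' => DIFFER
  Position 1: 'e' vs 'b' => DIFFER
  Position 2: 'a' vs 'e' => DIFFER
  Position 3: 'a' vs 'd' => DIFFER
  Position 4: 'a' vs 'a' => same
  Position 5: 'c' vs 'b' => DIFFER
Positions that differ: 5

5


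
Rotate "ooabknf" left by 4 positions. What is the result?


Input: "ooabknf", rotate left by 4
First 4 characters: "ooab"
Remaining characters: "knf"
Concatenate remaining + first: "knf" + "ooab" = "knfooab"

knfooab


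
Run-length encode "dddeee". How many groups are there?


Input: dddeee
Scanning for consecutive runs:
  Group 1: 'd' x 3 (positions 0-2)
  Group 2: 'e' x 3 (positions 3-5)
Total groups: 2

2


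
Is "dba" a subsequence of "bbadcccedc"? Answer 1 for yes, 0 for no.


Check if "dba" is a subsequence of "bbadcccedc"
Greedy scan:
  Position 0 ('b'): no match needed
  Position 1 ('b'): no match needed
  Position 2 ('a'): no match needed
  Position 3 ('d'): matches sub[0] = 'd'
  Position 4 ('c'): no match needed
  Position 5 ('c'): no match needed
  Position 6 ('c'): no match needed
  Position 7 ('e'): no match needed
  Position 8 ('d'): no match needed
  Position 9 ('c'): no match needed
Only matched 1/3 characters => not a subsequence

0


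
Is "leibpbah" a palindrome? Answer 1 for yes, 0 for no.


Input: leibpbah
Reversed: habpbiel
  Compare pos 0 ('l') with pos 7 ('h'): MISMATCH
  Compare pos 1 ('e') with pos 6 ('a'): MISMATCH
  Compare pos 2 ('i') with pos 5 ('b'): MISMATCH
  Compare pos 3 ('b') with pos 4 ('p'): MISMATCH
Result: not a palindrome

0


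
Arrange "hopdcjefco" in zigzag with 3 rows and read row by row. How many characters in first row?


Zigzag "hopdcjefco" into 3 rows:
Placing characters:
  'h' => row 0
  'o' => row 1
  'p' => row 2
  'd' => row 1
  'c' => row 0
  'j' => row 1
  'e' => row 2
  'f' => row 1
  'c' => row 0
  'o' => row 1
Rows:
  Row 0: "hcc"
  Row 1: "odjfo"
  Row 2: "pe"
First row length: 3

3


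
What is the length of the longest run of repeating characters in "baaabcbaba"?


Input: "baaabcbaba"
Scanning for longest run:
  Position 1 ('a'): new char, reset run to 1
  Position 2 ('a'): continues run of 'a', length=2
  Position 3 ('a'): continues run of 'a', length=3
  Position 4 ('b'): new char, reset run to 1
  Position 5 ('c'): new char, reset run to 1
  Position 6 ('b'): new char, reset run to 1
  Position 7 ('a'): new char, reset run to 1
  Position 8 ('b'): new char, reset run to 1
  Position 9 ('a'): new char, reset run to 1
Longest run: 'a' with length 3

3


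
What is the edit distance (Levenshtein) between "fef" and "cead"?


Computing edit distance: "fef" -> "cead"
DP table:
           c    e    a    d
      0    1    2    3    4
  f   1    1    2    3    4
  e   2    2    1    2    3
  f   3    3    2    2    3
Edit distance = dp[3][4] = 3

3


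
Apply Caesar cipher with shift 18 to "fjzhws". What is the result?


Caesar cipher: shift "fjzhws" by 18
  'f' (pos 5) + 18 = pos 23 = 'x'
  'j' (pos 9) + 18 = pos 1 = 'b'
  'z' (pos 25) + 18 = pos 17 = 'r'
  'h' (pos 7) + 18 = pos 25 = 'z'
  'w' (pos 22) + 18 = pos 14 = 'o'
  's' (pos 18) + 18 = pos 10 = 'k'
Result: xbrzok

xbrzok
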